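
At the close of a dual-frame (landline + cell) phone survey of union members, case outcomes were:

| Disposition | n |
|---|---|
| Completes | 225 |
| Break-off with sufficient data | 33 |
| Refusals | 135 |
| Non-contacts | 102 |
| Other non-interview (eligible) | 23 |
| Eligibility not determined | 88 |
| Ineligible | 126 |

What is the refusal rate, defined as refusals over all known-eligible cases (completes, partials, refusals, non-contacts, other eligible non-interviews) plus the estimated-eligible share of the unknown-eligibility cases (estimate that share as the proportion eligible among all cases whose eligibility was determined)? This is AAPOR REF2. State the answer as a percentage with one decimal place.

22.9%

Top → 135
Eligible (known) → 225 + 33 + 135 + 102 + 23 = 518
e = 518 / (518 + 126) = 518 / 644 = 0.8043
e × U → 0.8043 × 88 = 70.78
Denom → 518 + 70.78 = 588.78
REF2 = 135 / 588.78 = 0.2293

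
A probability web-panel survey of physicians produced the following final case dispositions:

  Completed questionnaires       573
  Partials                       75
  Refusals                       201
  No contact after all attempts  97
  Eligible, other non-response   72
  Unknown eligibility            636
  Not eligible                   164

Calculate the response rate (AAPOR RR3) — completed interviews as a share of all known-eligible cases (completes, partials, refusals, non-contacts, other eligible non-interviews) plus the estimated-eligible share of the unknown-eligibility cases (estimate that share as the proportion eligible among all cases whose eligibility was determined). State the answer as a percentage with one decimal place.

36.6%

Top → 573
Determined eligible → 573 + 75 + 201 + 97 + 72 = 1018
e = 1018 / (1018 + 164) = 1018 / 1182 = 0.8613
Estimated eligible among unknowns → 0.8613 × 636 = 547.79
Denom → 1018 + 547.79 = 1565.79
RR3 = 573 / 1565.79 = 0.3659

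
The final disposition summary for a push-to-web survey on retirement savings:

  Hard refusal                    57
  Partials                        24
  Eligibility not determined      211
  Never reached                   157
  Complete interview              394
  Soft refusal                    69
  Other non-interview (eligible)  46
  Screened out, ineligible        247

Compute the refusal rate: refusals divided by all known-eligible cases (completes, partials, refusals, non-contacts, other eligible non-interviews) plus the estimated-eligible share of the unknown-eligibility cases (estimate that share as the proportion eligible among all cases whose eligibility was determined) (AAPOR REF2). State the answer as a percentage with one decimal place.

13.9%

Refused = 57 + 69 = 126
Num = 126
Eligible (known) = 394 + 24 + 126 + 157 + 46 = 747
e = 747 / (747 + 247) = 747 / 994 = 0.7515
e × U = 0.7515 × 211 = 158.57
Denominator = 747 + 158.57 = 905.57
REF2 = 126 / 905.57 = 0.1391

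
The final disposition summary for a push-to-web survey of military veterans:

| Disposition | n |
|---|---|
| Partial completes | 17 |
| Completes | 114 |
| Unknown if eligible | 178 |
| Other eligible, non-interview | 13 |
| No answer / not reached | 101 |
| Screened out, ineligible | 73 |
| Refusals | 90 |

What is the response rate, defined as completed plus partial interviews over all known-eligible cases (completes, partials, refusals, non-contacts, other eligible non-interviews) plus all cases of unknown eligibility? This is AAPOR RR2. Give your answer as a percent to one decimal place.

25.5%

Top → 114 + 17 = 131
Denominator → 114 + 17 + 90 + 101 + 13 + 178 = 513
RR2 = 131 / 513 = 0.2554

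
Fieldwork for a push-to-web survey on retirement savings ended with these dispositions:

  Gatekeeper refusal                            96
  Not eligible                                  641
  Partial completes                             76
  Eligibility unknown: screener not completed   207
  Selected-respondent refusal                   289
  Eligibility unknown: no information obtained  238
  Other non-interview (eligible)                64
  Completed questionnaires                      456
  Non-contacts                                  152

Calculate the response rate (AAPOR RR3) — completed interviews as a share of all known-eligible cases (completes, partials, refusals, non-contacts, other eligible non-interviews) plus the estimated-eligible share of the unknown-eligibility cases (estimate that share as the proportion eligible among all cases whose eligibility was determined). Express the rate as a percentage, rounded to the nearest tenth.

Refusals = 96 + 289 = 385
Unknown eligibility = 207 + 238 = 445
Numerator: 456
Known eligible: 456 + 76 + 385 + 152 + 64 = 1133
e = 1133 / (1133 + 641) = 1133 / 1774 = 0.6387
Estimated eligible among unknowns: 0.6387 × 445 = 284.22
Denom: 1133 + 284.22 = 1417.22
RR3 = 456 / 1417.22 = 0.3218

32.2%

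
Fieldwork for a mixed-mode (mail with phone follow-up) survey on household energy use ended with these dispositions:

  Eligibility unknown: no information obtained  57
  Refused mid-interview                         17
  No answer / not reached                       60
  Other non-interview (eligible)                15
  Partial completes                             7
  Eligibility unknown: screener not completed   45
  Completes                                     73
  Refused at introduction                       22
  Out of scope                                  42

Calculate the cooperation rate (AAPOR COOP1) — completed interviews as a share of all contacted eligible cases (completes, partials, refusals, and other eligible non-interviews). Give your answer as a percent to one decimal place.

54.5%

Declined to participate = 22 + 17 = 39
Unknown if eligible = 45 + 57 = 102
Numerator = 73
Denominator = 73 + 7 + 39 + 15 = 134
COOP1 = 73 / 134 = 0.5448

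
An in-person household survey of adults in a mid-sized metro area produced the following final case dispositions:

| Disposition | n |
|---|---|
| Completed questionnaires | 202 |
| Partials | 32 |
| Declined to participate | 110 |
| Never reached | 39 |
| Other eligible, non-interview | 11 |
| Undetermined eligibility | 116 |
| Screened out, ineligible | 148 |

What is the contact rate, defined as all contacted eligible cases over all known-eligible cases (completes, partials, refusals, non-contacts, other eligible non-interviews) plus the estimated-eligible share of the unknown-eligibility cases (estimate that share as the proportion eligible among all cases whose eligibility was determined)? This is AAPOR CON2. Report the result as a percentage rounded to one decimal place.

74.2%

Num = 202 + 32 + 110 + 11 = 355
Known eligible = 202 + 32 + 110 + 39 + 11 = 394
e = 394 / (394 + 148) = 394 / 542 = 0.7269
Eligible share of unknowns = 0.7269 × 116 = 84.32
Denom = 394 + 84.32 = 478.32
CON2 = 355 / 478.32 = 0.7422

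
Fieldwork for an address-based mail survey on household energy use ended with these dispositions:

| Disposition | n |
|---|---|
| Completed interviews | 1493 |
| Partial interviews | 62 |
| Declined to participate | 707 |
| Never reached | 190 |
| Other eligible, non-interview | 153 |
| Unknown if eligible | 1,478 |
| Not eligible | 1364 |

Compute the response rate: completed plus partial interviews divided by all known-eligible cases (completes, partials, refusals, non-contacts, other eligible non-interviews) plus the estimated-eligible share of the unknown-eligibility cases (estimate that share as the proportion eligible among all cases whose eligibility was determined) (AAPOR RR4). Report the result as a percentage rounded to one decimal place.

43.5%

Top → 1493 + 62 = 1555
Determined eligible → 1493 + 62 + 707 + 190 + 153 = 2605
e = 2605 / (2605 + 1364) = 2605 / 3969 = 0.6563
Estimated eligible among unknowns → 0.6563 × 1478 = 970.01
Denominator → 2605 + 970.01 = 3575.01
RR4 = 1555 / 3575.01 = 0.4350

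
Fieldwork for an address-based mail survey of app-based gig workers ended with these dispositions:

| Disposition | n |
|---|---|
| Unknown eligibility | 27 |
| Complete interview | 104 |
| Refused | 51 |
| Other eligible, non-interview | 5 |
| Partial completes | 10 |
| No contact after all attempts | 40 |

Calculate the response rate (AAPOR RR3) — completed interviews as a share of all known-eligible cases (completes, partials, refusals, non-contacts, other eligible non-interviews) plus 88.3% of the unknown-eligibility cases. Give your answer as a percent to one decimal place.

44.5%

Top: 104
Determined eligible: 104 + 10 + 51 + 40 + 5 = 210
e × U: 0.8830 × 27 = 23.84
Base: 210 + 23.84 = 233.84
RR3 = 104 / 233.84 = 0.4447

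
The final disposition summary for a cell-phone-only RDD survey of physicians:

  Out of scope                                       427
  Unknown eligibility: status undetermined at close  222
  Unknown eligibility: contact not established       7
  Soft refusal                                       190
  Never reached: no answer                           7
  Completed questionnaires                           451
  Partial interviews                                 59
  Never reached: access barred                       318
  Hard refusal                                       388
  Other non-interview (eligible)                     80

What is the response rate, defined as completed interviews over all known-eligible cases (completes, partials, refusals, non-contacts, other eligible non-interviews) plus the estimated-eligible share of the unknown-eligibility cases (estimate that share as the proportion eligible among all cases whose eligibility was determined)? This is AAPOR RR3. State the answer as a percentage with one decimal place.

27.0%

Declined to participate = 388 + 190 = 578
Never reached = 7 + 318 = 325
Eligibility not determined = 7 + 222 = 229
Numerator: 451
Eligible (known): 451 + 59 + 578 + 325 + 80 = 1493
e = 1493 / (1493 + 427) = 1493 / 1920 = 0.7776
e × U: 0.7776 × 229 = 178.07
Denominator: 1493 + 178.07 = 1671.07
RR3 = 451 / 1671.07 = 0.2699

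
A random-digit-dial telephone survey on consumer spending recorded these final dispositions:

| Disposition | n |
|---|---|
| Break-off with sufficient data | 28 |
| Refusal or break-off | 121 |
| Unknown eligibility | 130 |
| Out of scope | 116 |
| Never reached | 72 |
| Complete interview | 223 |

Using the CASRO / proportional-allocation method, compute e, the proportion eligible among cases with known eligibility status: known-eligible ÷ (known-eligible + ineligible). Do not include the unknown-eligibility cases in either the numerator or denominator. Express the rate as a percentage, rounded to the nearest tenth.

Determined eligible: 223 + 28 + 121 + 72 = 444
e = 444 / (444 + 116) = 444 / 560 = 0.7929

79.3%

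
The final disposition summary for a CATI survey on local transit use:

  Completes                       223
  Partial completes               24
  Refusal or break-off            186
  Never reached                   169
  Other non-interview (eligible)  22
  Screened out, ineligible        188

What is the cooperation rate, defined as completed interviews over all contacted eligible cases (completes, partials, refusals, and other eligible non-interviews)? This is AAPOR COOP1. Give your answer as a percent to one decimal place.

Numerator: 223
Denom: 223 + 24 + 186 + 22 = 455
COOP1 = 223 / 455 = 0.4901

49.0%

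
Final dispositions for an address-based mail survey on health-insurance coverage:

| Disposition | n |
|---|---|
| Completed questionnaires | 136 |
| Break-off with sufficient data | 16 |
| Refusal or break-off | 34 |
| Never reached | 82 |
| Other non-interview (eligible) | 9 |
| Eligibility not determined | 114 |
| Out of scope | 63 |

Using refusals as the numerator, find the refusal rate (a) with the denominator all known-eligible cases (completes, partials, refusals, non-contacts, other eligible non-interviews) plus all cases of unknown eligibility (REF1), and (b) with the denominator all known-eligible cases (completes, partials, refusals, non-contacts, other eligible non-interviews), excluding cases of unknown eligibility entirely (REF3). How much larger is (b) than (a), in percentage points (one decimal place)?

3.6

Numerator = 34
Denom = 136 + 16 + 34 + 82 + 9 + 114 = 391
REF1 = 34 / 391 = 0.0870
Denom = 136 + 16 + 34 + 82 + 9 = 277
REF3 = 34 / 277 = 0.1227
Difference = 12.27 − 8.70 = 3.57 percentage points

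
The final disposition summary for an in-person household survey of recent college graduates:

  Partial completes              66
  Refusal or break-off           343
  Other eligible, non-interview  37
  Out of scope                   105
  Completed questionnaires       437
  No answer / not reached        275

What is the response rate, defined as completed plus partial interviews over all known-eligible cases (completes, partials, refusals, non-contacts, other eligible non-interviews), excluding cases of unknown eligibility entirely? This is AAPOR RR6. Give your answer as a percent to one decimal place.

43.4%

Numerator → 437 + 66 = 503
Denominator → 437 + 66 + 343 + 275 + 37 = 1158
RR6 = 503 / 1158 = 0.4344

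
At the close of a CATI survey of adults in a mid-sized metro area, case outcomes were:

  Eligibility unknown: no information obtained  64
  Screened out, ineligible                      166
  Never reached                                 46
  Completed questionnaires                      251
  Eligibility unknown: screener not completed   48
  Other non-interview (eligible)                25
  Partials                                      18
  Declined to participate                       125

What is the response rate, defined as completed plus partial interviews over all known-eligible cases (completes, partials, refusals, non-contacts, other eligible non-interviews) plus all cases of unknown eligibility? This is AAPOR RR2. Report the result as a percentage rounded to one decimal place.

46.6%

Eligibility not determined = 48 + 64 = 112
Numerator: 251 + 18 = 269
Denom: 251 + 18 + 125 + 46 + 25 + 112 = 577
RR2 = 269 / 577 = 0.4662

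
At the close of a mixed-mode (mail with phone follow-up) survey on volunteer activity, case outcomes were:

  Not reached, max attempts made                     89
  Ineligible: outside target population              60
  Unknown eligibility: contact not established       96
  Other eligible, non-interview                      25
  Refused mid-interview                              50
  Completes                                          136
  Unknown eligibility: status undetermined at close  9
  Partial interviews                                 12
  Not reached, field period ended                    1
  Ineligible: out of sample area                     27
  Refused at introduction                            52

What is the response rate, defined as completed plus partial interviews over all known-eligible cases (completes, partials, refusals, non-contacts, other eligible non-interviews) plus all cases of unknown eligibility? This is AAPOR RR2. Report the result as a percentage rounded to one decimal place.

31.5%

Refused = 52 + 50 = 102
Non-contacts = 1 + 89 = 90
Eligibility not determined = 96 + 9 = 105
Out of scope = 60 + 27 = 87
Top = 136 + 12 = 148
Denom = 136 + 12 + 102 + 90 + 25 + 105 = 470
RR2 = 148 / 470 = 0.3149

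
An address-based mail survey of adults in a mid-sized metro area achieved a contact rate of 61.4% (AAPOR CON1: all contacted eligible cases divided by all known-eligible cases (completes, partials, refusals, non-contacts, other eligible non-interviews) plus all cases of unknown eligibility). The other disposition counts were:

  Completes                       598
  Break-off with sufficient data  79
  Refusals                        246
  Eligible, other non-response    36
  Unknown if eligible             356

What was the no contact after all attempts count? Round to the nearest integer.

247

Top: 598 + 79 + 246 + 36 = 959
CON1 = 959 / D = 0.614
D = 959 / 0.614 = 1561.9
Remaining denominator categories sum to 1315
no contact after all attempts = 1561.9 − 1315 ≈ 247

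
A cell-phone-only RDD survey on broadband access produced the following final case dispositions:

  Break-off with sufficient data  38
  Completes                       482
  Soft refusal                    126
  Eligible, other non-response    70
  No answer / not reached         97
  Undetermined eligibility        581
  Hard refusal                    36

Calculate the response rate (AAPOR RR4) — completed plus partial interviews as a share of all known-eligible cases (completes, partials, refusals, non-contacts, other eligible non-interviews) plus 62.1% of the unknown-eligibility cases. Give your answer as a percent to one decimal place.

43.0%

Refusal or break-off = 36 + 126 = 162
Numerator: 482 + 38 = 520
Eligible (known): 482 + 38 + 162 + 97 + 70 = 849
e × U: 0.6210 × 581 = 360.80
Base: 849 + 360.80 = 1209.80
RR4 = 520 / 1209.80 = 0.4298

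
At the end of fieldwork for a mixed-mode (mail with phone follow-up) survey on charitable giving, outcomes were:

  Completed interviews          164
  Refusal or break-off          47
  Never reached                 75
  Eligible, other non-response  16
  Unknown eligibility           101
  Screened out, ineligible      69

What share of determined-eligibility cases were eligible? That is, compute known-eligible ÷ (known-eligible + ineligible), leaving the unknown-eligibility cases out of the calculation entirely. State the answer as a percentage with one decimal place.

81.4%

Eligible (known) = 164 + 47 + 75 + 16 = 302
e = 302 / (302 + 69) = 302 / 371 = 0.8140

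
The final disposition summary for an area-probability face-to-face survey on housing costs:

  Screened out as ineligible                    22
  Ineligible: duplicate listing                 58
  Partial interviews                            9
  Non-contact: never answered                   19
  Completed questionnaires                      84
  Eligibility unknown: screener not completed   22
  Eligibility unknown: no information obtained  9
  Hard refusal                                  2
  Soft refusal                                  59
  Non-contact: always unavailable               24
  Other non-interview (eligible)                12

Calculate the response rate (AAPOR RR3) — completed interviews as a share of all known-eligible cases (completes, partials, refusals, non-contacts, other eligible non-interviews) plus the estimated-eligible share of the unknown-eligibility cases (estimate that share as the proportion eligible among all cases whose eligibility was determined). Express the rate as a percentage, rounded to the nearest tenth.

Refused = 2 + 59 = 61
Never reached = 19 + 24 = 43
Unknown if eligible = 22 + 9 = 31
Not eligible = 22 + 58 = 80
Top = 84
Known eligible = 84 + 9 + 61 + 43 + 12 = 209
e = 209 / (209 + 80) = 209 / 289 = 0.7232
e × U = 0.7232 × 31 = 22.42
Base = 209 + 22.42 = 231.42
RR3 = 84 / 231.42 = 0.3630

36.3%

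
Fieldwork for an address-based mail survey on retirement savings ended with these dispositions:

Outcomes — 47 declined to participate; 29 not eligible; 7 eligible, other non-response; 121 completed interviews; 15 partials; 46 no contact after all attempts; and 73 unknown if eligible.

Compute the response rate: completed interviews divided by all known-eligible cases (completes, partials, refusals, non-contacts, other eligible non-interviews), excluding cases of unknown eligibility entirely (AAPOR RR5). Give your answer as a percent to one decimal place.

Numerator: 121
Denom: 121 + 15 + 47 + 46 + 7 = 236
RR5 = 121 / 236 = 0.5127

51.3%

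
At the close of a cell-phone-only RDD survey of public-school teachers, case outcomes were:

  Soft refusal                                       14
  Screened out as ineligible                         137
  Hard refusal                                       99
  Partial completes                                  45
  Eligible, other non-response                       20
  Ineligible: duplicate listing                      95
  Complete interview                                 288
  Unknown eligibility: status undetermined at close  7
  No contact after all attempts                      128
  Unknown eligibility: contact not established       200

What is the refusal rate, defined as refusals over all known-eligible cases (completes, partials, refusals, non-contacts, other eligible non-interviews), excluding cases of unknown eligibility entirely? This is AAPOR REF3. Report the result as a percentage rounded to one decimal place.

19.0%

Declined to participate = 99 + 14 = 113
Unknown eligibility = 200 + 7 = 207
Screened out, ineligible = 137 + 95 = 232
Top → 113
Base → 288 + 45 + 113 + 128 + 20 = 594
REF3 = 113 / 594 = 0.1902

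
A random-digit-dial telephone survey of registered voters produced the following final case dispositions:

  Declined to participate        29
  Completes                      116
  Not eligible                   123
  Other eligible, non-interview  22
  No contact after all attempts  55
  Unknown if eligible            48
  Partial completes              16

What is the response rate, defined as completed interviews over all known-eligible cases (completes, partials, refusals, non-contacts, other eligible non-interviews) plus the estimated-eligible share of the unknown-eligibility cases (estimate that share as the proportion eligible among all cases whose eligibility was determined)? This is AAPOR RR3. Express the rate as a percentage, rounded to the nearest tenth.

Num → 116
Eligible (known) → 116 + 16 + 29 + 55 + 22 = 238
e = 238 / (238 + 123) = 238 / 361 = 0.6593
Eligible share of unknowns → 0.6593 × 48 = 31.65
Base → 238 + 31.65 = 269.65
RR3 = 116 / 269.65 = 0.4302

43.0%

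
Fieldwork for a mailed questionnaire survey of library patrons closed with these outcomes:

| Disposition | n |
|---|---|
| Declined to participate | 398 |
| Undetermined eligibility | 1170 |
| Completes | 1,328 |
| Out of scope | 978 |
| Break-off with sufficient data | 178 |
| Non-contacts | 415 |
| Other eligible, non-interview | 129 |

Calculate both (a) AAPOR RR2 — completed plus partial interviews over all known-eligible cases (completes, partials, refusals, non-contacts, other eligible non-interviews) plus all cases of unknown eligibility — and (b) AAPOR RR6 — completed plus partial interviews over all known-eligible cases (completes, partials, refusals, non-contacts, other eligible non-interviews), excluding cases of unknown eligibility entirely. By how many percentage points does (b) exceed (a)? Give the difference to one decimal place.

19.9

Num: 1328 + 178 = 1506
Denom: 1328 + 178 + 398 + 415 + 129 + 1170 = 3618
RR2 = 1506 / 3618 = 0.4163
Denom: 1328 + 178 + 398 + 415 + 129 = 2448
RR6 = 1506 / 2448 = 0.6152
Difference = 61.52 − 41.63 = 19.89 percentage points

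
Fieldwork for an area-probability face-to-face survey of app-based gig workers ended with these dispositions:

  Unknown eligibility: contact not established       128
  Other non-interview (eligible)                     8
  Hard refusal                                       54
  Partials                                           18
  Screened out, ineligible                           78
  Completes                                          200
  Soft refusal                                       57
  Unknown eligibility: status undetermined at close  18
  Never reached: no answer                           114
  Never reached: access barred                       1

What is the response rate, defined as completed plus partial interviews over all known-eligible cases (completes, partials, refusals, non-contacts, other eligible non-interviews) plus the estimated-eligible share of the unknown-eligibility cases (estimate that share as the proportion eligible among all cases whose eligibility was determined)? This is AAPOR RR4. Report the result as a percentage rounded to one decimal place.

Refused = 54 + 57 = 111
Never reached = 114 + 1 = 115
Unknown eligibility = 128 + 18 = 146
Numerator → 200 + 18 = 218
Known eligible → 200 + 18 + 111 + 115 + 8 = 452
e = 452 / (452 + 78) = 452 / 530 = 0.8528
Eligible share of unknowns → 0.8528 × 146 = 124.51
Denom → 452 + 124.51 = 576.51
RR4 = 218 / 576.51 = 0.3781

37.8%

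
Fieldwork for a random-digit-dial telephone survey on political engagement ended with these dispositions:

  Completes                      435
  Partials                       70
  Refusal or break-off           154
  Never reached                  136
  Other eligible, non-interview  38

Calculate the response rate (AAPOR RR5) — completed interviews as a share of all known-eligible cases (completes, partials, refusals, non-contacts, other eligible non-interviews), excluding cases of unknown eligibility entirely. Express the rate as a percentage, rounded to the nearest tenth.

Numerator: 435
Denom: 435 + 70 + 154 + 136 + 38 = 833
RR5 = 435 / 833 = 0.5222

52.2%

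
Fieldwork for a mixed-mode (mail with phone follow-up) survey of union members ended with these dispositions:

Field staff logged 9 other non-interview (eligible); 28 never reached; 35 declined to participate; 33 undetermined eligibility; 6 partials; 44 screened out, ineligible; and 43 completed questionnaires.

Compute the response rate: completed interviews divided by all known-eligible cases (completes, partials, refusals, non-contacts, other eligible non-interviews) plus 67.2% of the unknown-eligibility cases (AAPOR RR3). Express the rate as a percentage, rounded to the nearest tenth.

30.0%

Top = 43
Determined eligible = 43 + 6 + 35 + 28 + 9 = 121
e × U = 0.6720 × 33 = 22.18
Base = 121 + 22.18 = 143.18
RR3 = 43 / 143.18 = 0.3003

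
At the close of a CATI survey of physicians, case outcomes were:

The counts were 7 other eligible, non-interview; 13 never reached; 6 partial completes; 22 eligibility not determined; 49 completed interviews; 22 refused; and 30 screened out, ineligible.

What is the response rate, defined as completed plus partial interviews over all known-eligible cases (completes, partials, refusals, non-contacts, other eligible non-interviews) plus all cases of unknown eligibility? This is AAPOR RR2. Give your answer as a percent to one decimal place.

46.2%

Top → 49 + 6 = 55
Denominator → 49 + 6 + 22 + 13 + 7 + 22 = 119
RR2 = 55 / 119 = 0.4622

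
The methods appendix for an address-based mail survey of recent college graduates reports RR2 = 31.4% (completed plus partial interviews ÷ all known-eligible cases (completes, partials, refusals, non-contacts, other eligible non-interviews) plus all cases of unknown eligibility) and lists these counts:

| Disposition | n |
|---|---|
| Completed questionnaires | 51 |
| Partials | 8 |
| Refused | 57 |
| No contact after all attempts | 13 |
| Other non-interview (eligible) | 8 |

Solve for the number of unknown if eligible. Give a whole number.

51

Num → 51 + 8 = 59
RR2 = 59 / D = 0.314
D = 59 / 0.314 = 187.9
Other denominator terms total 137
unknown if eligible = 187.9 − 137 ≈ 51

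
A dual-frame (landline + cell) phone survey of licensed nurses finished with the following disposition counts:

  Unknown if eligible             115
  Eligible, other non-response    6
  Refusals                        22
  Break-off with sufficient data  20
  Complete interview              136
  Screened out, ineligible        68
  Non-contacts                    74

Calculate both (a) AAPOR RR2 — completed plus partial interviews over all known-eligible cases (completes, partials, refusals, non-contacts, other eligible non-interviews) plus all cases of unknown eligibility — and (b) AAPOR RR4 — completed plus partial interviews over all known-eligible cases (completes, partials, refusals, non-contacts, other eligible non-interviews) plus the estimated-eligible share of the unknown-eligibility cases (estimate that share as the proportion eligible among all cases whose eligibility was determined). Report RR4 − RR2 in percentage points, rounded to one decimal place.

2.9

Num: 136 + 20 = 156
Denominator: 136 + 20 + 22 + 74 + 6 + 115 = 373
RR2 = 156 / 373 = 0.4182
Eligible (known): 136 + 20 + 22 + 74 + 6 = 258
e = 258 / (258 + 68) = 258 / 326 = 0.7914
e × U: 0.7914 × 115 = 91.01
Denominator: 258 + 91.01 = 349.01
RR4 = 156 / 349.01 = 0.4470
Difference = 44.70 − 41.82 = 2.88 percentage points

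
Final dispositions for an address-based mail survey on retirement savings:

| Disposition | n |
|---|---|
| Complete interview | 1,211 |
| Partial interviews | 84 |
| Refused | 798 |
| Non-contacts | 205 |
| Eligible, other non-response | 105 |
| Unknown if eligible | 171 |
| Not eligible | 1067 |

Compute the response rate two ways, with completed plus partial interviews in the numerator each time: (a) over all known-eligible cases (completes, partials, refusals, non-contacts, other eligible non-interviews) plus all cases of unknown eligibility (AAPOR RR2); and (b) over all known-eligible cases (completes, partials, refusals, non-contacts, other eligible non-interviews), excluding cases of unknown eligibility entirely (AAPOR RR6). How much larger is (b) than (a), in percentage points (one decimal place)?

Num: 1211 + 84 = 1295
Denom: 1211 + 84 + 798 + 205 + 105 + 171 = 2574
RR2 = 1295 / 2574 = 0.5031
Denom: 1211 + 84 + 798 + 205 + 105 = 2403
RR6 = 1295 / 2403 = 0.5389
Difference = 53.89 − 50.31 = 3.58 percentage points

3.6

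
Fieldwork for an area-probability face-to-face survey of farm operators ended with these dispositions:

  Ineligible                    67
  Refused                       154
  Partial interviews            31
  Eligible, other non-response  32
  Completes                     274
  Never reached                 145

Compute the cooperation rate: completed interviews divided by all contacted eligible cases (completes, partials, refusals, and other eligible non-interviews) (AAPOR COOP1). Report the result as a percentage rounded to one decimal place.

55.8%

Num → 274
Denominator → 274 + 31 + 154 + 32 = 491
COOP1 = 274 / 491 = 0.5580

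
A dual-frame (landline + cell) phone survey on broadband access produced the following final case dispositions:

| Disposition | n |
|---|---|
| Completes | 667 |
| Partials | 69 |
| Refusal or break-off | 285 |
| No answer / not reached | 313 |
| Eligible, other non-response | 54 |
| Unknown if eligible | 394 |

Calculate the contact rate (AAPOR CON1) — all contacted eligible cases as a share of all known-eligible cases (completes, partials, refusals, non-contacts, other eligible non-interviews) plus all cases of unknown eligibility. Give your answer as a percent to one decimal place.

Top: 667 + 69 + 285 + 54 = 1075
Denom: 667 + 69 + 285 + 313 + 54 + 394 = 1782
CON1 = 1075 / 1782 = 0.6033

60.3%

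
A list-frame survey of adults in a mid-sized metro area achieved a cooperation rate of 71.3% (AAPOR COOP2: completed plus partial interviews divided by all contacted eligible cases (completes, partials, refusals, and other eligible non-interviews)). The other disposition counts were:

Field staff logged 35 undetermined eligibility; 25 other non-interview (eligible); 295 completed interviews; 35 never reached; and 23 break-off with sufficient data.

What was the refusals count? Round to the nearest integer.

Top: 295 + 23 = 318
COOP2 = 318 / D = 0.713
D = 318 / 0.713 = 446.0
Other denominator terms total 343
refusals = 446.0 − 343 ≈ 103

103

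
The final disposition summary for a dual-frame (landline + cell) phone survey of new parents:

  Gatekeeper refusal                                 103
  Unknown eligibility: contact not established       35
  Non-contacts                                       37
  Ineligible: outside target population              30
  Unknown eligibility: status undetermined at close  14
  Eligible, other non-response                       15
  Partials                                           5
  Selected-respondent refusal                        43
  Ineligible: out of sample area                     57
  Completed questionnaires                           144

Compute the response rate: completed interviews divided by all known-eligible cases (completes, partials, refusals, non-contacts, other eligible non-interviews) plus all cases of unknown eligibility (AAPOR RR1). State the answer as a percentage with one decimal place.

36.4%

Refused = 103 + 43 = 146
Eligibility not determined = 35 + 14 = 49
Screened out, ineligible = 30 + 57 = 87
Numerator → 144
Denominator → 144 + 5 + 146 + 37 + 15 + 49 = 396
RR1 = 144 / 396 = 0.3636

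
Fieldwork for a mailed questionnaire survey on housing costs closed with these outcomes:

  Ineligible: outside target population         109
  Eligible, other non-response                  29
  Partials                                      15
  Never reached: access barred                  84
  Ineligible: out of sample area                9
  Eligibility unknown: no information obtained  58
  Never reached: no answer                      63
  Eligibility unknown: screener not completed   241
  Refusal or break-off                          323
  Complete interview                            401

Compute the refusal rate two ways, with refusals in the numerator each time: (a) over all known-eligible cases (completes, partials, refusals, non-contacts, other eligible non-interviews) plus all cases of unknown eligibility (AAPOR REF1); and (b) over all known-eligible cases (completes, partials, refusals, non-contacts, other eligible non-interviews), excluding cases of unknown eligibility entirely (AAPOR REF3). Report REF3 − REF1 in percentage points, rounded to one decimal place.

No contact after all attempts = 63 + 84 = 147
Unknown eligibility = 241 + 58 = 299
Screened out, ineligible = 109 + 9 = 118
Top → 323
Denom → 401 + 15 + 323 + 147 + 29 + 299 = 1214
REF1 = 323 / 1214 = 0.2661
Denom → 401 + 15 + 323 + 147 + 29 = 915
REF3 = 323 / 915 = 0.3530
Difference = 35.30 − 26.61 = 8.69 percentage points

8.7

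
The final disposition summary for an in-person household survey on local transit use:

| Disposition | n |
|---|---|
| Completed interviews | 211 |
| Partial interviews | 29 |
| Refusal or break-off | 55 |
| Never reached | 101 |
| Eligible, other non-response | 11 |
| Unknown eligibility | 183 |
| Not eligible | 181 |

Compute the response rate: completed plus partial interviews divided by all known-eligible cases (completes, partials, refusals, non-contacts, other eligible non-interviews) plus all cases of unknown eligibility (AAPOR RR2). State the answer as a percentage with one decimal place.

40.7%

Top → 211 + 29 = 240
Base → 211 + 29 + 55 + 101 + 11 + 183 = 590
RR2 = 240 / 590 = 0.4068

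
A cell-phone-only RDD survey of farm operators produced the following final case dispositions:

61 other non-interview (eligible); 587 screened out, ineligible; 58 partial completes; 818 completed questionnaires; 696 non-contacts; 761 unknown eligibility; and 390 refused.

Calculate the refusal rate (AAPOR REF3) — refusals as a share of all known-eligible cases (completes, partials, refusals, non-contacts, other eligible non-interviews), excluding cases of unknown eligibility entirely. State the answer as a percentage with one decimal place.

Numerator: 390
Base: 818 + 58 + 390 + 696 + 61 = 2023
REF3 = 390 / 2023 = 0.1928

19.3%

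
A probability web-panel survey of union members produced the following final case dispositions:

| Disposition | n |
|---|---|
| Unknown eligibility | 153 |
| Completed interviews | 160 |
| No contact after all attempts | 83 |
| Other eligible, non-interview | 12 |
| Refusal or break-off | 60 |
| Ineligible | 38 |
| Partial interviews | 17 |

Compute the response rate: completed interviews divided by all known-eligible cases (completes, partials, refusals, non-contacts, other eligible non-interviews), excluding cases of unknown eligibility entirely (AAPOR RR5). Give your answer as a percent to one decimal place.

48.2%

Num = 160
Denominator = 160 + 17 + 60 + 83 + 12 = 332
RR5 = 160 / 332 = 0.4819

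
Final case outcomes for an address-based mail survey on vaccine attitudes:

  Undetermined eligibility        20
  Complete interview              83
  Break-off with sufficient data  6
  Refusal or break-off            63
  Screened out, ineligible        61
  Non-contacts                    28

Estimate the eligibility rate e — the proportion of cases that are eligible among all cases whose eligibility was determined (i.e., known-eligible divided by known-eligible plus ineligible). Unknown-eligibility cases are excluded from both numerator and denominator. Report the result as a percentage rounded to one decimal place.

Known eligible = 83 + 6 + 63 + 28 = 180
e = 180 / (180 + 61) = 180 / 241 = 0.7469

74.7%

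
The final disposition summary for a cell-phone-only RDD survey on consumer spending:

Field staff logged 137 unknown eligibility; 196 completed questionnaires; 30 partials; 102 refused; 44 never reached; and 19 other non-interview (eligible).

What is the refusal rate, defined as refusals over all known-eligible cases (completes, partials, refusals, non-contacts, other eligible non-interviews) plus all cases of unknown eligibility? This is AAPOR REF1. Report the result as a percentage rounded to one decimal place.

Numerator → 102
Denominator → 196 + 30 + 102 + 44 + 19 + 137 = 528
REF1 = 102 / 528 = 0.1932

19.3%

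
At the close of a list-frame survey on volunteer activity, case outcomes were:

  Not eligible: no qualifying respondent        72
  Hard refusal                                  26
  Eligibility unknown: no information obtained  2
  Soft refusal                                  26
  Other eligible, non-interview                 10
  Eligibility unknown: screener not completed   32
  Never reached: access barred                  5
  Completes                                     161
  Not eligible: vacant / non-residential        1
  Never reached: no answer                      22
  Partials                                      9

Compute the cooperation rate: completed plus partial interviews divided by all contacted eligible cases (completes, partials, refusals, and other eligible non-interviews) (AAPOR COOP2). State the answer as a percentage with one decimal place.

73.3%

Refused = 26 + 26 = 52
No contact after all attempts = 22 + 5 = 27
Eligibility not determined = 32 + 2 = 34
Not eligible = 72 + 1 = 73
Top: 161 + 9 = 170
Denom: 161 + 9 + 52 + 10 = 232
COOP2 = 170 / 232 = 0.7328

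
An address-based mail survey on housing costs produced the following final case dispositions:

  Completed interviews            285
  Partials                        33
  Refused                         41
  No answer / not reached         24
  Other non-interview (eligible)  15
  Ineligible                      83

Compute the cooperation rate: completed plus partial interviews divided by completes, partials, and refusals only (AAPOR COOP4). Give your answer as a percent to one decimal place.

88.6%

Numerator = 285 + 33 = 318
Denom = 285 + 33 + 41 = 359
COOP4 = 318 / 359 = 0.8858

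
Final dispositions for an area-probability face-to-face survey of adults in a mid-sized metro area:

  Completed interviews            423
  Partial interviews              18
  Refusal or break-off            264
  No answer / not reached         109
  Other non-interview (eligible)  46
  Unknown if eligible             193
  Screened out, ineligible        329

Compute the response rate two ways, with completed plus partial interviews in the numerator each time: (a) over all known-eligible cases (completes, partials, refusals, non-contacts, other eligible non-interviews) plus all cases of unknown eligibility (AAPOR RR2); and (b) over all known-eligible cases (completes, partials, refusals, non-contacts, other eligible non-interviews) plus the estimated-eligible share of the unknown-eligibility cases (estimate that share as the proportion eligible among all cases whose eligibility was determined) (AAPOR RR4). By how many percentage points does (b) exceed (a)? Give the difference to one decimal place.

Numerator → 423 + 18 = 441
Denominator → 423 + 18 + 264 + 109 + 46 + 193 = 1053
RR2 = 441 / 1053 = 0.4188
Known eligible → 423 + 18 + 264 + 109 + 46 = 860
e = 860 / (860 + 329) = 860 / 1189 = 0.7233
e × U → 0.7233 × 193 = 139.60
Denominator → 860 + 139.60 = 999.60
RR4 = 441 / 999.60 = 0.4412
Difference = 44.12 − 41.88 = 2.24 percentage points

2.2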